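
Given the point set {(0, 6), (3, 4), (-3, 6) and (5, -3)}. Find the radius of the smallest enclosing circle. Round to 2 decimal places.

6.02

By Welzl's lemma the MEC is supported by two points (diametrically opposite) or three points (on a circumcircle).
The farthest pair is (-3, 6)–(5, -3) with squared distance 145. The circle on this segment as diameter has centre (1, 1.5) and r² = 145/4 = 36.25.
Check (0, 6): distance² to centre = 21.25 ≤ 36.25, so it lies inside.
All remaining points lie in this disk, and no smaller disk contains both endpoints, so this is the minimum enclosing circle.
r = √(36.25) ≈ 6.02.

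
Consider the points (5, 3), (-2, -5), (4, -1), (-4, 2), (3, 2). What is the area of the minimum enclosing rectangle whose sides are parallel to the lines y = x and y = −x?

In coordinates u = x + y, v = x − y the rectangle is axis-aligned; the map (x,y)→(u,v) scales areas by 2.
u-values: 8, -7, 3, -2, 5; range = 8 − (-7) = 15.
v-values: 2, 3, 5, -6, 1; range = 5 − (-6) = 11.
Area = (15 × 11) / 2 = 82.5.

82.5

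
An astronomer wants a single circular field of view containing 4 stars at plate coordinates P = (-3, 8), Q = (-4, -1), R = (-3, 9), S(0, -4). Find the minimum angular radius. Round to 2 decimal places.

6.67

The minimum enclosing circle of a finite set is fixed by two of the points (as a diameter) or three (as a circumcircle).
The farthest pair is R–S with squared distance 178. The circle on this segment as diameter has centre (-1.5, 2.5) and r² = 178/4 = 44.5.
Check P: distance² to centre = 32.5 ≤ 44.5, so it lies inside.
All remaining points lie in this disk, and no smaller disk contains both endpoints, so this is the minimum enclosing circle.
r = √(44.5) ≈ 6.67.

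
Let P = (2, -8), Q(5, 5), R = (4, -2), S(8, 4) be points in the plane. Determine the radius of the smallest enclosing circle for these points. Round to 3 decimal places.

A smallest enclosing disk is always determined by at most three of the input points on its boundary.
The minimum enclosing circle is determined by three boundary points: P, Q, S.
Their circumcentre is (31/7, -12/7) with r² = 2225/49.
The farthest remaining point R is at distance² 13/49 ≤ 2225/49.
r = √(2225/49) ≈ 6.739.

6.739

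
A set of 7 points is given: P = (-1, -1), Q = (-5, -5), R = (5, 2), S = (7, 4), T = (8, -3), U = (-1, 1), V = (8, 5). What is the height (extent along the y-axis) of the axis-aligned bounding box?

max y = 5, min y = -5, so height = 10.

10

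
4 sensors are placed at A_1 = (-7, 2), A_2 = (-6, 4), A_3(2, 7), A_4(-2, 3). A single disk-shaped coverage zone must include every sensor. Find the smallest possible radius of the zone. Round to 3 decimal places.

5.148

The minimum enclosing circle of a finite set is fixed by two of the points (as a diameter) or three (as a circumcircle).
The farthest pair is A_1–A_3 with squared distance 106. The circle on this segment as diameter has centre (-2.5, 4.5) and r² = 106/4 = 26.5.
Check A_2: distance² to centre = 12.5 ≤ 26.5, so it lies inside.
All remaining points lie in this disk, and no smaller disk contains both endpoints, so this is the minimum enclosing circle.
r = √(26.5) ≈ 5.148.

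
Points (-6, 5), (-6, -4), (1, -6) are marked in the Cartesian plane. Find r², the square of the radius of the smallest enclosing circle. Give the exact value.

Call the three points A, B, C in the order given.
Side lengths²: AB² = 81, AC² = 170, BC² = 53.
Since AC² = 170 ≥ 81 + 53 = 134, the angle opposite AC is not acute, so the smallest enclosing circle has AC as diameter.
Centre = midpoint of AC = (-2.5, -0.5), r² = 170/4 = 42.5.

42.5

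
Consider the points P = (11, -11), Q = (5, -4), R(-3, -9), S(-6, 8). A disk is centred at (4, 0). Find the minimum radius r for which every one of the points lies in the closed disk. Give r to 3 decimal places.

13.038

The required radius is the distance from (4, 0) to the farthest point.
Squared distances: 170, 17, 130, 164.
Maximum is 170, attained at P.
r = √170 ≈ 13.038.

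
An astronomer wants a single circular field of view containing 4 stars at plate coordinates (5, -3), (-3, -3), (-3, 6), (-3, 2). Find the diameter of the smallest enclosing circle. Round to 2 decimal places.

12.04

By Welzl's lemma the MEC is supported by two points (diametrically opposite) or three points (on a circumcircle).
The farthest pair is (5, -3)–(-3, 6) with squared distance 145. The circle on this segment as diameter has centre (1, 1.5) and r² = 145/4 = 36.25.
Check (-3, -3): distance² to centre = 36.25 ≤ 36.25, so it lies inside.
All remaining points lie in this disk, and no smaller disk contains both endpoints, so this is the minimum enclosing circle.
Diameter = 2r = 2√(36.25) ≈ 12.04.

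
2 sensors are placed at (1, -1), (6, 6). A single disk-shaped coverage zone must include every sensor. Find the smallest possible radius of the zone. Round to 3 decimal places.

The smallest circle enclosing two points has them as diameter endpoints.
Centre = midpoint = (3.5, 2.5); r² = |(1, -1)−(6, 6)|²/4 = 74/4 = 18.5.
r = √(18.5) ≈ 4.301.

4.301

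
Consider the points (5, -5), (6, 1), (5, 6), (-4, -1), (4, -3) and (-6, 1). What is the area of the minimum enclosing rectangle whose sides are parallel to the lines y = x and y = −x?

136

In coordinates u = x + y, v = x − y the rectangle is axis-aligned; the map (x,y)→(u,v) scales areas by 2.
u-values: 0, 7, 11, -5, 1, -5; range = 11 − (-5) = 16.
v-values: 10, 5, -1, -3, 7, -7; range = 10 − (-7) = 17.
Area = (16 × 17) / 2 = 136.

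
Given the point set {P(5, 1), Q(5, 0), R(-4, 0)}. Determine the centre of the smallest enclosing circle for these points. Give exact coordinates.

Side lengths²: PQ² = 1, PR² = 82, QR² = 81.
Since PR² = 82 ≥ 81 + 1 = 82, the angle opposite PR is not acute, so the smallest enclosing circle has PR as diameter.
Centre = midpoint of PR = (0.5, 0.5), r² = 82/4 = 20.5.
Centre = (0.5, 0.5).

(0.5, 0.5)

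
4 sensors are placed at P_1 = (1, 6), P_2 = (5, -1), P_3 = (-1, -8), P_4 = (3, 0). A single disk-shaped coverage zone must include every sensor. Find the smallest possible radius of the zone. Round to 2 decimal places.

7.07

A smallest enclosing disk is always determined by at most three of the input points on its boundary.
The farthest pair is P_1–P_3 with squared distance 200. The circle on this segment as diameter has centre (0, -1) and r² = 200/4 = 50.
Check P_2: distance² to centre = 25 ≤ 50, so it lies inside.
All remaining points lie in this disk, and no smaller disk contains both endpoints, so this is the minimum enclosing circle.
r = √50 ≈ 7.07.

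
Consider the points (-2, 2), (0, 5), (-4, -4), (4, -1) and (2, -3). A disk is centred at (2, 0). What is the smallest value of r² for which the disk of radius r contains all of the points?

The required radius is the distance from (2, 0) to the farthest point.
Squared distances: 20, 29, 52, 5, 9.
Maximum is 52, attained at (-4, -4).

52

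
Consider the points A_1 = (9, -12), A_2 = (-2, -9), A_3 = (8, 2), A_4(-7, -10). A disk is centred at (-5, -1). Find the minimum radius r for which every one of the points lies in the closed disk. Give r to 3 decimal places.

17.804

The required radius is the distance from (-5, -1) to the farthest point.
Squared distances: 317, 73, 178, 85.
Maximum is 317, attained at A_1.
r = √317 ≈ 17.804.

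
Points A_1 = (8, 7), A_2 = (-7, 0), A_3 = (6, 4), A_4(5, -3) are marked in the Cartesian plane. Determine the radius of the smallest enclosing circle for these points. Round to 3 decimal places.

8.276

The minimum enclosing circle of a finite set is fixed by two of the points (as a diameter) or three (as a circumcircle).
The farthest pair is A_1–A_2 with squared distance 274. The circle on this segment as diameter has centre (0.5, 3.5) and r² = 274/4 = 68.5.
Check A_3: distance² to centre = 30.5 ≤ 68.5, so it lies inside.
All remaining points lie in this disk, and no smaller disk contains both endpoints, so this is the minimum enclosing circle.
r = √(68.5) ≈ 8.276.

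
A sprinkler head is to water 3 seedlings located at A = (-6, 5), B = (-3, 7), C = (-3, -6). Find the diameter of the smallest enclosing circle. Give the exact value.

Side lengths²: AB² = 13, AC² = 130, BC² = 169.
Since BC² = 169 ≥ 130 + 13 = 143, the angle opposite BC is not acute, so the smallest enclosing circle has BC as diameter.
Centre = midpoint of BC = (-3, 0.5), r² = 169/4 = 42.25.
Diameter = 2r = 2√(42.25) = 13.

13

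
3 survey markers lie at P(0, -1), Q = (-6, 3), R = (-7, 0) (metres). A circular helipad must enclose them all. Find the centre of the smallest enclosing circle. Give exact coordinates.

(-37/11, 5/11)

Side lengths²: PQ² = 52, PR² = 50, QR² = 10.
Since PQ² = 52 < 50 + 10 = 60, the triangle is acute, so the smallest enclosing circle is the circumcircle.
Circumcentre = (-37/11, 5/11), r² = 1625/121.
Centre = (-37/11, 5/11).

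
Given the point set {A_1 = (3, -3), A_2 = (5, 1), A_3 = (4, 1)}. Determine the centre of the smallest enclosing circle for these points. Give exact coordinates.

Side lengths²: A_1A_2² = 20, A_1A_3² = 17, A_2A_3² = 1.
Since A_1A_2² = 20 ≥ 17 + 1 = 18, the angle opposite A_1A_2 is not acute, so the smallest enclosing circle has A_1A_2 as diameter.
Centre = midpoint of A_1A_2 = (4, -1), r² = 20/4 = 5.
Centre = (4, -1).

(4, -1)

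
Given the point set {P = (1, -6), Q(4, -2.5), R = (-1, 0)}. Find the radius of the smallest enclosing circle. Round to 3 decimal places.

Side lengths²: PQ² = 21.25, PR² = 40, QR² = 31.25.
Since PR² = 40 < 31.25 + 21.25 = 52.5, the triangle is acute, so the smallest enclosing circle is the circumcircle.
Circumcentre = (0.75, -2.75), r² = 10.625.
r = √(10.625) ≈ 3.260.

3.260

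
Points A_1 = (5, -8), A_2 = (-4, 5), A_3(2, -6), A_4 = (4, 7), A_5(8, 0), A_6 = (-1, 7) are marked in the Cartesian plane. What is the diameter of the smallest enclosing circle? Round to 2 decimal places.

By Welzl's lemma the MEC is supported by two points (diametrically opposite) or three points (on a circumcircle).
The minimum enclosing circle is determined by three boundary points: A_1, A_2, A_6.
Their circumcentre is (71/38, -21/38) with r² = 47125/722.
The farthest remaining point A_4 is at distance² 44465/722 ≤ 47125/722.
Diameter = 2r = 2√(47125/722) ≈ 16.16.

16.16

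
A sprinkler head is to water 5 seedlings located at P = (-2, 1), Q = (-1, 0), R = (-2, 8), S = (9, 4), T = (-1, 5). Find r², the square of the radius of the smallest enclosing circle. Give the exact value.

By Welzl's lemma the MEC is supported by two points (diametrically opposite) or three points (on a circumcircle).
The minimum enclosing circle is determined by three boundary points: P, R, S.
Their circumcentre is (65/22, 4.5) with r² = 8905/242.
The farthest remaining point Q is at distance² 8685/242 ≤ 8905/242.

8905/242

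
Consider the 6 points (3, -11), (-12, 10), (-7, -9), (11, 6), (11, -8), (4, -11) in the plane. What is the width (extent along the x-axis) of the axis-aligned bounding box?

23

max x = 11, min x = -12, so width = 23.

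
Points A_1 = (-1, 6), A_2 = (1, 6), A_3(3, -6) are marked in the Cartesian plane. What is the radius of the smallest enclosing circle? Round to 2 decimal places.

6.32

Side lengths²: A_1A_2² = 4, A_1A_3² = 160, A_2A_3² = 148.
Since A_1A_3² = 160 ≥ 148 + 4 = 152, the angle opposite A_1A_3 is not acute, so the smallest enclosing circle has A_1A_3 as diameter.
Centre = midpoint of A_1A_3 = (1, 0), r² = 160/4 = 40.
r = √40 ≈ 6.32.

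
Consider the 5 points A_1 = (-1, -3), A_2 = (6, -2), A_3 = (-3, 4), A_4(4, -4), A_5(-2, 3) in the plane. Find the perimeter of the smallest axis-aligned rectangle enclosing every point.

Width = max x − min x = 6 − (-3) = 9.
Height = max y − min y = 4 − (-4) = 8.
Perimeter = 2(9 + 8) = 34.

34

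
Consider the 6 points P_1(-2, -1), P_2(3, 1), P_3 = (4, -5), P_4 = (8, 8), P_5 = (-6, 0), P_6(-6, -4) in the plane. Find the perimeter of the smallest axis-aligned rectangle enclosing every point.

Width = max x − min x = 8 − (-6) = 14.
Height = max y − min y = 8 − (-5) = 13.
Perimeter = 2(14 + 13) = 54.

54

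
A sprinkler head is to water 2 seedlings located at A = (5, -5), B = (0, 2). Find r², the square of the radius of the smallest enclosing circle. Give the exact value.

The smallest circle enclosing two points has them as diameter endpoints.
Centre = midpoint = (2.5, -1.5); r² = |AB|²/4 = 74/4 = 18.5.

18.5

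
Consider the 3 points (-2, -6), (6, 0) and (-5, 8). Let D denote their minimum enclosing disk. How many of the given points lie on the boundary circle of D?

Call the three points A, B, C in the order given.
Side lengths²: AB² = 100, AC² = 205, BC² = 185.
Since AC² = 205 < 185 + 100 = 285, the triangle is acute, so the smallest enclosing circle is the circumcircle.
Circumcentre = (-35/26, 19/13), r² = 37925/676.
The points at distance exactly r from the centre are (-2, -6), (6, 0), (-5, 8) — 3 points.

3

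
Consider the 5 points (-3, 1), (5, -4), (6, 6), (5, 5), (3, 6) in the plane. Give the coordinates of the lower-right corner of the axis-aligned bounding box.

(6, -4)

x-range [-3, 6], y-range [-4, 6].
The lower-right corner is (6, -4).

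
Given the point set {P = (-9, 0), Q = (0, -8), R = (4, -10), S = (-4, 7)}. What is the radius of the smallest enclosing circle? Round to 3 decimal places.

9.394

The farthest pair is R–S with squared distance 353. The circle on this segment as diameter has centre (0, -1.5) and r² = 353/4 = 88.25.
Check P: distance² to centre = 83.25 ≤ 88.25, so it lies inside.
All remaining points lie in this disk, and no smaller disk contains both endpoints, so this is the minimum enclosing circle.
r = √(88.25) ≈ 9.394.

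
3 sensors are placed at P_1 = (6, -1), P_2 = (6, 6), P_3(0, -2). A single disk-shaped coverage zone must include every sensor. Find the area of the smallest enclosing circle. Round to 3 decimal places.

78.540

Side lengths²: P_1P_2² = 49, P_1P_3² = 37, P_2P_3² = 100.
Since P_2P_3² = 100 ≥ 49 + 37 = 86, the angle opposite P_2P_3 is not acute, so the smallest enclosing circle has P_2P_3 as diameter.
Centre = midpoint of P_2P_3 = (3, 2), r² = 100/4 = 25.
Area = π·r² = π·25 ≈ 78.540.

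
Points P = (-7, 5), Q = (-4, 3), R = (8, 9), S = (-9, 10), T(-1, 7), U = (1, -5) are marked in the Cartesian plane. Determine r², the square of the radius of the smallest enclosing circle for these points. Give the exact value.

9425/98

The minimum enclosing circle is determined by three boundary points: R, S, U.
Their circumcentre is (-11/14, 65/14) with r² = 9425/98.
The farthest remaining point P is at distance² 3797/98 ≤ 9425/98.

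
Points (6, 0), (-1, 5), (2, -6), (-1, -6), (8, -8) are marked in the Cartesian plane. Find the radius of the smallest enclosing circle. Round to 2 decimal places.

7.91

A smallest enclosing disk is always determined by at most three of the input points on its boundary.
The farthest pair is (-1, 5)–(8, -8) with squared distance 250. The circle on this segment as diameter has centre (3.5, -1.5) and r² = 250/4 = 62.5.
Check (6, 0): distance² to centre = 8.5 ≤ 62.5, so it lies inside.
All remaining points lie in this disk, and no smaller disk contains both endpoints, so this is the minimum enclosing circle.
r = √(62.5) ≈ 7.91.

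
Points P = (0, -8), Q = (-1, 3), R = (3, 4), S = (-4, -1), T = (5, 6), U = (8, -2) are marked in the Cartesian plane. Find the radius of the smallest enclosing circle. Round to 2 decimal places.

The farthest pair is P–T with squared distance 221. The circle on this segment as diameter has centre (2.5, -1) and r² = 221/4 = 55.25.
Check Q: distance² to centre = 28.25 ≤ 55.25, so it lies inside.
All remaining points lie in this disk, and no smaller disk contains both endpoints, so this is the minimum enclosing circle.
r = √(55.25) ≈ 7.43.

7.43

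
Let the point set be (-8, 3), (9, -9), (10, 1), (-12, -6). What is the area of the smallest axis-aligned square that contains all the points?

484

The bounding box has width 22 and height 12.
An axis-aligned square enclosing the set must have side ≥ max(width, height).
So the minimum side is max(22, 12) = 22.
Area = 22² = 484.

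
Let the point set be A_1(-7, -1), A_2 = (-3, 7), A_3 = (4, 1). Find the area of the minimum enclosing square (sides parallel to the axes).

The bounding box has width 11 and height 8.
An axis-aligned square enclosing the set must have side ≥ max(width, height).
So the minimum side is max(11, 8) = 11.
Area = 11² = 121.

121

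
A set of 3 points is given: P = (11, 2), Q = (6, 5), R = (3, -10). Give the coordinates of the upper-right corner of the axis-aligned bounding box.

(11, 5)

x-range [3, 11], y-range [-10, 5].
The upper-right corner is (11, 5).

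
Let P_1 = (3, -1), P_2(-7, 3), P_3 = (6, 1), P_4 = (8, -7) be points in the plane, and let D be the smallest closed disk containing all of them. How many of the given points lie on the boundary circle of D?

2

By Welzl's lemma the MEC is supported by two points (diametrically opposite) or three points (on a circumcircle).
The farthest pair is P_2–P_4 with squared distance 325. The circle on this segment as diameter has centre (0.5, -2) and r² = 325/4 = 81.25.
Check P_1: distance² to centre = 7.25 ≤ 81.25, so it lies inside.
All remaining points lie in this disk, and no smaller disk contains both endpoints, so this is the minimum enclosing circle.
The points at distance exactly r from the centre are P_2, P_4 — 2 points.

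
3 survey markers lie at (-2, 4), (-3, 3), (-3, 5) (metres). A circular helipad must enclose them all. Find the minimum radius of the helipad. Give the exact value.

Call the three points A, B, C in the order given.
Side lengths²: AB² = 2, AC² = 2, BC² = 4.
Since BC² = 4 ≥ 2 + 2 = 4, the angle opposite BC is not acute, so the smallest enclosing circle has BC as diameter.
Centre = midpoint of BC = (-3, 4), r² = 4/4 = 1.
r = √1 = 1.

1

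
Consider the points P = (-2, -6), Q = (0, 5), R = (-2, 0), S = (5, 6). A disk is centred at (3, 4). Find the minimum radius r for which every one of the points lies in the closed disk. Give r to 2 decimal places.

The required radius is the distance from (3, 4) to the farthest point.
Squared distances: 125, 10, 41, 8.
Maximum is 125, attained at P.
r = √125 ≈ 11.18.

11.18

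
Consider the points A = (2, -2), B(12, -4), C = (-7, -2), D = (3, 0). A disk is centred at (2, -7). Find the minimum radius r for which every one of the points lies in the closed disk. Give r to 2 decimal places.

10.44

The required radius is the distance from (2, -7) to the farthest point.
Squared distances: 25, 109, 106, 50.
Maximum is 109, attained at B.
r = √109 ≈ 10.44.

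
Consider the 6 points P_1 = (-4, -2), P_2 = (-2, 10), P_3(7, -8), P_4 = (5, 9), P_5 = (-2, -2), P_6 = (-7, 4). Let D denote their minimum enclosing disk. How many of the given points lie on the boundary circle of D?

2

By Welzl's lemma the MEC is supported by two points (diametrically opposite) or three points (on a circumcircle).
The farthest pair is P_2–P_3 with squared distance 405. The circle on this segment as diameter has centre (2.5, 1) and r² = 405/4 = 101.25.
Check P_1: distance² to centre = 51.25 ≤ 101.25, so it lies inside.
All remaining points lie in this disk, and no smaller disk contains both endpoints, so this is the minimum enclosing circle.
The points at distance exactly r from the centre are P_2, P_3 — 2 points.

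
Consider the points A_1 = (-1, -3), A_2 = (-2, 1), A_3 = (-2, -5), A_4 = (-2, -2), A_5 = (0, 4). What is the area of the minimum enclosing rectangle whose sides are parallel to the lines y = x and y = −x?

In coordinates u = x + y, v = x − y the rectangle is axis-aligned; the map (x,y)→(u,v) scales areas by 2.
u-values: -4, -1, -7, -4, 4; range = 4 − (-7) = 11.
v-values: 2, -3, 3, 0, -4; range = 3 − (-4) = 7.
Area = (11 × 7) / 2 = 38.5.

38.5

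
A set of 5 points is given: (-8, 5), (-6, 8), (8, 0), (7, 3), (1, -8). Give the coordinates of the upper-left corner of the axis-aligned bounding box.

x-range [-8, 8], y-range [-8, 8].
The upper-left corner is (-8, 8).

(-8, 8)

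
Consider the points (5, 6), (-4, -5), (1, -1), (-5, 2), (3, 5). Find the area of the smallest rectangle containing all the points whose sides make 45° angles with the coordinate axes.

90

In coordinates u = x + y, v = x − y the rectangle is axis-aligned; the map (x,y)→(u,v) scales areas by 2.
u-values: 11, -9, 0, -3, 8; range = 11 − (-9) = 20.
v-values: -1, 1, 2, -7, -2; range = 2 − (-7) = 9.
Area = (20 × 9) / 2 = 90.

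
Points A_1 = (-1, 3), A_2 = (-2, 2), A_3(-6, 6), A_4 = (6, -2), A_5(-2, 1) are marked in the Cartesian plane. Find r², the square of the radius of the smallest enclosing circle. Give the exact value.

52

The farthest pair is A_3–A_4 with squared distance 208. The circle on this segment as diameter has centre (0, 2) and r² = 208/4 = 52.
Check A_1: distance² to centre = 2 ≤ 52, so it lies inside.
All remaining points lie in this disk, and no smaller disk contains both endpoints, so this is the minimum enclosing circle.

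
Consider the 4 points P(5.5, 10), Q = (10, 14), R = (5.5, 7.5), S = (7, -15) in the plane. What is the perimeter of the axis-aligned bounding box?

67

Width = max x − min x = 10 − 5.5 = 4.5.
Height = max y − min y = 14 − (-15) = 29.
Perimeter = 2(4.5 + 29) = 67.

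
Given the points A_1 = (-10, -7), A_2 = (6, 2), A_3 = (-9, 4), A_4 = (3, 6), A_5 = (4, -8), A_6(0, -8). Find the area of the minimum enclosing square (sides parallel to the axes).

256

The bounding box has width 16 and height 14.
An axis-aligned square enclosing the set must have side ≥ max(width, height).
So the minimum side is max(16, 14) = 16.
Area = 16² = 256.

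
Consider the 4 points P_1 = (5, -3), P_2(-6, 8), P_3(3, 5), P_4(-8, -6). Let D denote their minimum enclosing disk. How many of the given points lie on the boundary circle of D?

3

A smallest enclosing disk is always determined by at most three of the input points on its boundary.
The minimum enclosing circle is determined by three boundary points: P_1, P_2, P_4.
Their circumcentre is (-2.625, 0.375) with r² = 69.53125.
The farthest remaining point P_3 is at distance² 53.03125 ≤ 69.53125.
The points at distance exactly r from the centre are P_1, P_2, P_4 — 3 points.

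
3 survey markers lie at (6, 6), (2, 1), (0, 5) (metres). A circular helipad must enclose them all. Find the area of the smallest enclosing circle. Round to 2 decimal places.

35.25

Call the three points A, B, C in the order given.
Side lengths²: AB² = 41, AC² = 37, BC² = 20.
Since AB² = 41 < 37 + 20 = 57, the triangle is acute, so the smallest enclosing circle is the circumcircle.
Circumcentre = (42/13, 107/26), r² = 7585/676.
Area = π·r² = π·7585/676 ≈ 35.25.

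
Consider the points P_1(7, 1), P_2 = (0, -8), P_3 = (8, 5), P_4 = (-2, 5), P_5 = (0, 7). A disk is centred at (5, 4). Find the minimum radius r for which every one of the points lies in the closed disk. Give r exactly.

13

The required radius is the distance from (5, 4) to the farthest point.
Squared distances: 13, 169, 10, 50, 34.
Maximum is 169, attained at P_2.
r = √169 = 13.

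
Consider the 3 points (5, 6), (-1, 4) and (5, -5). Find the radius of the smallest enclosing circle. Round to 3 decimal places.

Call the three points A, B, C in the order given.
Side lengths²: AB² = 40, AC² = 121, BC² = 117.
Since AC² = 121 < 117 + 40 = 157, the triangle is acute, so the smallest enclosing circle is the circumcircle.
Circumcentre = (3.5, 0.5), r² = 32.5.
r = √(32.5) ≈ 5.701.

5.701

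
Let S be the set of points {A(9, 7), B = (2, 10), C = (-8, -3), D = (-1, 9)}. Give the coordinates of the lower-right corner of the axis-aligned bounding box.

x-range [-8, 9], y-range [-3, 10].
The lower-right corner is (9, -3).

(9, -3)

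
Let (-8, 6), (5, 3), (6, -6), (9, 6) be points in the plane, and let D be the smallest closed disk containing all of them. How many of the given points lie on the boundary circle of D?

A smallest enclosing disk is always determined by at most three of the input points on its boundary.
The minimum enclosing circle is determined by three boundary points: (-8, 6), (6, -6), (9, 6).
Their circumcentre is (0.5, 1.75) with r² = 90.3125.
The farthest remaining point (5, 3) is at distance² 21.8125 ≤ 90.3125.
The points at distance exactly r from the centre are (-8, 6), (6, -6), (9, 6) — 3 points.

3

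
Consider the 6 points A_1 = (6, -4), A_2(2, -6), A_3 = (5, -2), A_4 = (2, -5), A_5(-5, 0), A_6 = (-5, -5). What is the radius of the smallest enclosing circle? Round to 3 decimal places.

5.876

A smallest enclosing disk is always determined by at most three of the input points on its boundary.
The minimum enclosing circle is determined by three boundary points: A_1, A_5, A_6.
Their circumcentre is (7/22, -2.5) with r² = 8357/242.
The farthest remaining point A_3 is at distance² 5365/242 ≤ 8357/242.
r = √(8357/242) ≈ 5.876.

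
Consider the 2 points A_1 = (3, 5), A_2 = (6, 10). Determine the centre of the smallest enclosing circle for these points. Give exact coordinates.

The smallest circle enclosing two points has them as diameter endpoints.
Centre = midpoint = (4.5, 7.5); r² = |A_1A_2|²/4 = 34/4 = 8.5.
Centre = (4.5, 7.5).

(4.5, 7.5)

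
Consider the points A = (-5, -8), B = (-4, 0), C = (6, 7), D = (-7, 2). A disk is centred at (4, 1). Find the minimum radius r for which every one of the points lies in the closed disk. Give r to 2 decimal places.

12.73

The required radius is the distance from (4, 1) to the farthest point.
Squared distances: 162, 65, 40, 122.
Maximum is 162, attained at A.
r = √162 ≈ 12.73.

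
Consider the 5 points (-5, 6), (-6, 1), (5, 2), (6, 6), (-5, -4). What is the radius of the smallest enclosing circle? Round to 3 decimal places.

By Welzl's lemma the MEC is supported by two points (diametrically opposite) or three points (on a circumcircle).
The farthest pair is (6, 6)–(-5, -4) with squared distance 221. The circle on this segment as diameter has centre (0.5, 1) and r² = 221/4 = 55.25.
Check (-5, 6): distance² to centre = 55.25 ≤ 55.25, so it lies inside.
All remaining points lie in this disk, and no smaller disk contains both endpoints, so this is the minimum enclosing circle.
r = √(55.25) ≈ 7.433.

7.433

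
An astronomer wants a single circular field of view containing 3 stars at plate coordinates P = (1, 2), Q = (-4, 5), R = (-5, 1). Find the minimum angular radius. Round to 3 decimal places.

3.179

Side lengths²: PQ² = 34, PR² = 37, QR² = 17.
Since PR² = 37 < 34 + 17 = 51, the triangle is acute, so the smallest enclosing circle is the circumcircle.
Circumcentre = (-99/46, 111/46), r² = 10693/1058.
r = √(10693/1058) ≈ 3.179.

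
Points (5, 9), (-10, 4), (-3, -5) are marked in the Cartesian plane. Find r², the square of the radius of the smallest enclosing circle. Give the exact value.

Call the three points A, B, C in the order given.
Side lengths²: AB² = 250, AC² = 260, BC² = 130.
Since AC² = 260 < 250 + 130 = 380, the triangle is acute, so the smallest enclosing circle is the circumcircle.
Circumcentre = (-25/17, 58/17), r² = 21125/289.

21125/289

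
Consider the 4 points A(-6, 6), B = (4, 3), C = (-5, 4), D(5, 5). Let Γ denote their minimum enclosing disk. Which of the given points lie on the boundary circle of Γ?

A, D

The minimum enclosing circle of a finite set is fixed by two of the points (as a diameter) or three (as a circumcircle).
The farthest pair is A–D with squared distance 122. The circle on this segment as diameter has centre (-0.5, 5.5) and r² = 122/4 = 30.5.
Check B: distance² to centre = 26.5 ≤ 30.5, so it lies inside.
All remaining points lie in this disk, and no smaller disk contains both endpoints, so this is the minimum enclosing circle.
The points at distance exactly r from the centre are A, D — 2 points.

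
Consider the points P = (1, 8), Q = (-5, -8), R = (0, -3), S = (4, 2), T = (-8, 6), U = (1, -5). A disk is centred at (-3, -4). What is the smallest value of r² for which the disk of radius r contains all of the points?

The required radius is the distance from (-3, -4) to the farthest point.
Squared distances: 160, 20, 10, 85, 125, 17.
Maximum is 160, attained at P.

160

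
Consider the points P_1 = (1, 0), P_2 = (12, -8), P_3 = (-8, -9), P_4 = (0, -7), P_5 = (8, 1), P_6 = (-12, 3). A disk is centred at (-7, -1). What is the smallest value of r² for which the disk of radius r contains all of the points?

The required radius is the distance from (-7, -1) to the farthest point.
Squared distances: 65, 410, 65, 85, 229, 41.
Maximum is 410, attained at P_2.

410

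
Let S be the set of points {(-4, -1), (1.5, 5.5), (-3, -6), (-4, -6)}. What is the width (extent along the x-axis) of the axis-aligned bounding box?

5.5

max x = 1.5, min x = -4, so width = 5.5.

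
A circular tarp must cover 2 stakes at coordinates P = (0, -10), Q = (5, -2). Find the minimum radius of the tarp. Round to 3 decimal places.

4.717

The smallest circle enclosing two points has them as diameter endpoints.
Centre = midpoint = (2.5, -6); r² = |PQ|²/4 = 89/4 = 22.25.
r = √(22.25) ≈ 4.717.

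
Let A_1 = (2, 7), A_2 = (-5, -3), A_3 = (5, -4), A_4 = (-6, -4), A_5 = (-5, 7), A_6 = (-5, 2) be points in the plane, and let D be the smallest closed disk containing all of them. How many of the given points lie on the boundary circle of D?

The minimum enclosing circle is determined by three boundary points: A_3, A_4, A_5.
Their circumcentre is (-0.5, 23/22) with r² = 13481/242.
The farthest remaining point A_1 is at distance² 10093/242 ≤ 13481/242.
The points at distance exactly r from the centre are A_3, A_4, A_5 — 3 points.

3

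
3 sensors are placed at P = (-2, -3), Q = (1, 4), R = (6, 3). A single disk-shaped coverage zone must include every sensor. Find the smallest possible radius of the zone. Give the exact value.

Side lengths²: PQ² = 58, PR² = 100, QR² = 26.
Since PR² = 100 ≥ 58 + 26 = 84, the angle opposite PR is not acute, so the smallest enclosing circle has PR as diameter.
Centre = midpoint of PR = (2, 0), r² = 100/4 = 25.
r = √25 = 5.

5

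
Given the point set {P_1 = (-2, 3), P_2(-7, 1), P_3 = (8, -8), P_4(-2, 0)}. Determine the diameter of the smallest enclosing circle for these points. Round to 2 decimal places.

17.49

By Welzl's lemma the MEC is supported by two points (diametrically opposite) or three points (on a circumcircle).
The farthest pair is P_2–P_3 with squared distance 306. The circle on this segment as diameter has centre (0.5, -3.5) and r² = 306/4 = 76.5.
Check P_1: distance² to centre = 48.5 ≤ 76.5, so it lies inside.
All remaining points lie in this disk, and no smaller disk contains both endpoints, so this is the minimum enclosing circle.
Diameter = 2r = 2√(76.5) ≈ 17.49.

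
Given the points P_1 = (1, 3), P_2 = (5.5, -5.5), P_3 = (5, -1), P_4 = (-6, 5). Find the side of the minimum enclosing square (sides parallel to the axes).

11.5

The bounding box has width 11.5 and height 10.5.
An axis-aligned square enclosing the set must have side ≥ max(width, height).
So the minimum side is max(11.5, 10.5) = 11.5.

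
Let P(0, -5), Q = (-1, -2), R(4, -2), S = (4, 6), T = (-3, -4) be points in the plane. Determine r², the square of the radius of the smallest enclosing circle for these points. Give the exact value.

A smallest enclosing disk is always determined by at most three of the input points on its boundary.
The farthest pair is S–T with squared distance 149. The circle on this segment as diameter has centre (0.5, 1) and r² = 149/4 = 37.25.
Check P: distance² to centre = 36.25 ≤ 37.25, so it lies inside.
All remaining points lie in this disk, and no smaller disk contains both endpoints, so this is the minimum enclosing circle.

37.25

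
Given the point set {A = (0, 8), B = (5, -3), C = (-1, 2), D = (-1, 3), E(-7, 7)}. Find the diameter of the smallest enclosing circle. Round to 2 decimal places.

15.62

By Welzl's lemma the MEC is supported by two points (diametrically opposite) or three points (on a circumcircle).
The farthest pair is B–E with squared distance 244. The circle on this segment as diameter has centre (-1, 2) and r² = 244/4 = 61.
Check A: distance² to centre = 37 ≤ 61, so it lies inside.
All remaining points lie in this disk, and no smaller disk contains both endpoints, so this is the minimum enclosing circle.
Diameter = 2r = 2√61 ≈ 15.62.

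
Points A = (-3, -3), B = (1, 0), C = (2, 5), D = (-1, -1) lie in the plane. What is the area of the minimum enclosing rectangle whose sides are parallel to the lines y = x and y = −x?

In coordinates u = x + y, v = x − y the rectangle is axis-aligned; the map (x,y)→(u,v) scales areas by 2.
u-values: -6, 1, 7, -2; range = 7 − (-6) = 13.
v-values: 0, 1, -3, 0; range = 1 − (-3) = 4.
Area = (13 × 4) / 2 = 26.

26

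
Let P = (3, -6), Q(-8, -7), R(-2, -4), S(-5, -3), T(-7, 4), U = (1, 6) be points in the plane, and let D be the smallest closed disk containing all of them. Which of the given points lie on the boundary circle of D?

By Welzl's lemma the MEC is supported by two points (diametrically opposite) or three points (on a circumcircle).
The minimum enclosing circle is determined by three boundary points: P, Q, U.
Their circumcentre is (-202/67, -56/67) with r² = 282125/4489.
The farthest remaining point T is at distance² 176265/4489 ≤ 282125/4489.
The points at distance exactly r from the centre are P, Q, U — 3 points.

P, Q, U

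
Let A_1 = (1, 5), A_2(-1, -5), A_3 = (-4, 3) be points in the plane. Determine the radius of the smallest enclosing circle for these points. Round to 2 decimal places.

Side lengths²: A_1A_2² = 104, A_1A_3² = 29, A_2A_3² = 73.
Since A_1A_2² = 104 ≥ 73 + 29 = 102, the angle opposite A_1A_2 is not acute, so the smallest enclosing circle has A_1A_2 as diameter.
Centre = midpoint of A_1A_2 = (0, 0), r² = 104/4 = 26.
r = √26 ≈ 5.10.

5.10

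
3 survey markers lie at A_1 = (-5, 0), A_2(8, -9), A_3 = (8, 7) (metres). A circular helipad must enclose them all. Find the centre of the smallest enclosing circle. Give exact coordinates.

(51/13, -1)

Side lengths²: A_1A_2² = 250, A_1A_3² = 218, A_2A_3² = 256.
Since A_2A_3² = 256 < 250 + 218 = 468, the triangle is acute, so the smallest enclosing circle is the circumcircle.
Circumcentre = (51/13, -1), r² = 13625/169.
Centre = (51/13, -1).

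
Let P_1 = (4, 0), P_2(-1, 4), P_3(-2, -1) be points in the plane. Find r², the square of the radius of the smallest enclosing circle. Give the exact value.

19721/1682

Side lengths²: P_1P_2² = 41, P_1P_3² = 37, P_2P_3² = 26.
Since P_1P_2² = 41 < 37 + 26 = 63, the triangle is acute, so the smallest enclosing circle is the circumcircle.
Circumcentre = (43/58, 61/58), r² = 19721/1682.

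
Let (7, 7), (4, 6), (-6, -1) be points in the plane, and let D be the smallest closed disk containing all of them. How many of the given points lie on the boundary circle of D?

Call the three points A, B, C in the order given.
Side lengths²: AB² = 10, AC² = 233, BC² = 149.
Since AC² = 233 ≥ 149 + 10 = 159, the angle opposite AC is not acute, so the smallest enclosing circle has AC as diameter.
Centre = midpoint of AC = (0.5, 3), r² = 233/4 = 58.25.
The points at distance exactly r from the centre are (7, 7), (-6, -1) — 2 points.

2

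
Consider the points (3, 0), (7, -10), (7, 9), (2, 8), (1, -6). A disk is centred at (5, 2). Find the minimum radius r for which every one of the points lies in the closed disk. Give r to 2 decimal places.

The required radius is the distance from (5, 2) to the farthest point.
Squared distances: 8, 148, 53, 45, 80.
Maximum is 148, attained at (7, -10).
r = √148 ≈ 12.17.

12.17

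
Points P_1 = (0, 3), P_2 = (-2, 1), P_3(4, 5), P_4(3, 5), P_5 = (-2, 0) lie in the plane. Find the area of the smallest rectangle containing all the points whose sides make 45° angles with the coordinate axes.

11

In coordinates u = x + y, v = x − y the rectangle is axis-aligned; the map (x,y)→(u,v) scales areas by 2.
u-values: 3, -1, 9, 8, -2; range = 9 − (-2) = 11.
v-values: -3, -3, -1, -2, -2; range = -1 − (-3) = 2.
Area = (11 × 2) / 2 = 11.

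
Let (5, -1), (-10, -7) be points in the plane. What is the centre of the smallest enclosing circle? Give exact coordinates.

The smallest circle enclosing two points has them as diameter endpoints.
Centre = midpoint = (-2.5, -4); r² = |(5, -1)−(-10, -7)|²/4 = 261/4 = 65.25.
Centre = (-2.5, -4).

(-2.5, -4)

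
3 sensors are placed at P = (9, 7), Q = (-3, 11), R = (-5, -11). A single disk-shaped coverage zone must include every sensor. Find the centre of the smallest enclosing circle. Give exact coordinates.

(-2/17, -6/17)

Side lengths²: PQ² = 160, PR² = 520, QR² = 488.
Since PR² = 520 < 488 + 160 = 648, the triangle is acute, so the smallest enclosing circle is the circumcircle.
Circumcentre = (-2/17, -6/17), r² = 39650/289.
Centre = (-2/17, -6/17).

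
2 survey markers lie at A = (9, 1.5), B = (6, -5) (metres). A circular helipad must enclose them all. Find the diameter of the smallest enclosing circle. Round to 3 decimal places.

The smallest circle enclosing two points has them as diameter endpoints.
Centre = midpoint = (7.5, -1.75); r² = |AB|²/4 = 51.25/4 = 12.8125.
Diameter = 2r = 2√(12.8125) ≈ 7.159.

7.159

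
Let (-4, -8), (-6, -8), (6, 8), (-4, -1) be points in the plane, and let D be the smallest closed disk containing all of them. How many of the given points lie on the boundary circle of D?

2

A smallest enclosing disk is always determined by at most three of the input points on its boundary.
The farthest pair is (-6, -8)–(6, 8) with squared distance 400. The circle on this segment as diameter has centre (0, 0) and r² = 400/4 = 100.
Check (-4, -8): distance² to centre = 80 ≤ 100, so it lies inside.
All remaining points lie in this disk, and no smaller disk contains both endpoints, so this is the minimum enclosing circle.
The points at distance exactly r from the centre are (-6, -8), (6, 8) — 2 points.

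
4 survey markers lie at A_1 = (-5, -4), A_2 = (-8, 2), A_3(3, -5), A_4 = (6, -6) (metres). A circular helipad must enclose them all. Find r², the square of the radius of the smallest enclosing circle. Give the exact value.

The farthest pair is A_2–A_4 with squared distance 260. The circle on this segment as diameter has centre (-1, -2) and r² = 260/4 = 65.
Check A_1: distance² to centre = 20 ≤ 65, so it lies inside.
All remaining points lie in this disk, and no smaller disk contains both endpoints, so this is the minimum enclosing circle.

65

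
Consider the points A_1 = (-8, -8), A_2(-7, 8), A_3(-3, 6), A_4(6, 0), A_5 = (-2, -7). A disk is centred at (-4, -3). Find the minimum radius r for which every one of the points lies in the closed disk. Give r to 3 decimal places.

11.402

The required radius is the distance from (-4, -3) to the farthest point.
Squared distances: 41, 130, 82, 109, 20.
Maximum is 130, attained at A_2.
r = √130 ≈ 11.402.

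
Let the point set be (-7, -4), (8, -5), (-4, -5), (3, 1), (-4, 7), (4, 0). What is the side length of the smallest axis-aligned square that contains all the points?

The bounding box has width 15 and height 12.
An axis-aligned square enclosing the set must have side ≥ max(width, height).
So the minimum side is max(15, 12) = 15.

15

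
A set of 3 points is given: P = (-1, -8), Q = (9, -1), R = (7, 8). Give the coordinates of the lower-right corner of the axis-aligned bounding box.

x-range [-1, 9], y-range [-8, 8].
The lower-right corner is (9, -8).

(9, -8)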